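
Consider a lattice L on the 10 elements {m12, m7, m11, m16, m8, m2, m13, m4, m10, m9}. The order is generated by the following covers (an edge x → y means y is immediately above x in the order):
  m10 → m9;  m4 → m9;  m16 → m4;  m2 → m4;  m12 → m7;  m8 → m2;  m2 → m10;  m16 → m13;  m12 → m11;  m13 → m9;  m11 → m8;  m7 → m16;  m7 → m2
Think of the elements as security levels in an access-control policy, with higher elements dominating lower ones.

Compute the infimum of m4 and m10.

Common lower bounds of {m4, m10}: m11, m12, m2, m7, m8.
The greatest among these is m2.

m2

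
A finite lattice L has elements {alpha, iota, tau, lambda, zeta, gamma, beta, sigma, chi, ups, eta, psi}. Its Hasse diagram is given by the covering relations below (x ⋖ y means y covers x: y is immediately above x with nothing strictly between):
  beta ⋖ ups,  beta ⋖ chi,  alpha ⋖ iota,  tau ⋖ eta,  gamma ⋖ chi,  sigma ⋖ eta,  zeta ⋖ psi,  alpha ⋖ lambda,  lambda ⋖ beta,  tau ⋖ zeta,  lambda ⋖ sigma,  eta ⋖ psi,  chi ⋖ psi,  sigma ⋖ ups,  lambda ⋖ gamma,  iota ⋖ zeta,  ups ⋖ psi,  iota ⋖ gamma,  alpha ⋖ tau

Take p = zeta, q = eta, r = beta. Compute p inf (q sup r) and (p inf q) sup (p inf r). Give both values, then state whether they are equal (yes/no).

q sup r = psi, so p inf (q sup r) = zeta inf psi = zeta.
p inf q = tau and p inf r = alpha, so (p inf q) sup (p inf r) = tau sup alpha = tau.
Equal: no.

zeta; tau; no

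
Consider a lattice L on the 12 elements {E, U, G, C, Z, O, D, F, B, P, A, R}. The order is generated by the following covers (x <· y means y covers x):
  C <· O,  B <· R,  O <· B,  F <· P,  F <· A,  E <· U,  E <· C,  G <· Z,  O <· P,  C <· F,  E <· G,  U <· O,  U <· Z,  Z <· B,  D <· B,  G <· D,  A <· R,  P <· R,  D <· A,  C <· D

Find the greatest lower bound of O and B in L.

Common lower bounds of {O, B}: C, E, O, U.
The greatest among these is O.

O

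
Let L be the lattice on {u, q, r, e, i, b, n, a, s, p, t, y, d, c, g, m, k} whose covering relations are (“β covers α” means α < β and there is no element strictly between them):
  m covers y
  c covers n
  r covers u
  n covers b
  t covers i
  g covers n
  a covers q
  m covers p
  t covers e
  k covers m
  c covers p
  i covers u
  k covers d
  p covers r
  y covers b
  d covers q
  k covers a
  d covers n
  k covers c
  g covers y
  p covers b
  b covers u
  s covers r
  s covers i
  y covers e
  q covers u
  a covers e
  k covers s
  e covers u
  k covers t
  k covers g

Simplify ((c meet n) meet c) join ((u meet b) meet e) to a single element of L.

c ∧ n = n
n ∧ c = n
u ∧ b = u
u ∧ e = u
n ∨ u = n

n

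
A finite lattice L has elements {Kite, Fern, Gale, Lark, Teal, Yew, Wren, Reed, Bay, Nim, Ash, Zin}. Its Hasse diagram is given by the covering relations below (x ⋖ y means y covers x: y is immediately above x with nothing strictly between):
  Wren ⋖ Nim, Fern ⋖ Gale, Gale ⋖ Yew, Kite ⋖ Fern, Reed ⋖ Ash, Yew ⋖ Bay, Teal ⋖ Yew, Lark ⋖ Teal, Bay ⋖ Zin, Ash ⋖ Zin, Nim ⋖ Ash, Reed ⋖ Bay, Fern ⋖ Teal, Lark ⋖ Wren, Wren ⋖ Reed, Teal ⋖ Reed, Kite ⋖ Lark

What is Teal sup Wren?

Reed

Common upper bounds of {Teal, Wren}: Ash, Bay, Reed, Zin.
The least among these is Reed.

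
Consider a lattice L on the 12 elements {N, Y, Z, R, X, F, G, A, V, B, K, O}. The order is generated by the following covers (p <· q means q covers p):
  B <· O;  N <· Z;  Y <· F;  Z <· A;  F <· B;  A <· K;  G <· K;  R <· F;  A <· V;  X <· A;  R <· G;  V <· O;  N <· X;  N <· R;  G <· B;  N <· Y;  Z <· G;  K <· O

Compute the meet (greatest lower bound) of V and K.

Common lower bounds of {V, K}: A, N, X, Z.
The greatest among these is A.

A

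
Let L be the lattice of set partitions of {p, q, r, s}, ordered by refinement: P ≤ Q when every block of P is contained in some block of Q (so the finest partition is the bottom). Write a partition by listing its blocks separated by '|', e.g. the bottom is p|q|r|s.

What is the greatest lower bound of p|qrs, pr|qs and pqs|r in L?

The meet (common refinement) of p|qrs, pr|qs, pqs|r intersects blocks pairwise, giving p|qs|r.

p|qs|r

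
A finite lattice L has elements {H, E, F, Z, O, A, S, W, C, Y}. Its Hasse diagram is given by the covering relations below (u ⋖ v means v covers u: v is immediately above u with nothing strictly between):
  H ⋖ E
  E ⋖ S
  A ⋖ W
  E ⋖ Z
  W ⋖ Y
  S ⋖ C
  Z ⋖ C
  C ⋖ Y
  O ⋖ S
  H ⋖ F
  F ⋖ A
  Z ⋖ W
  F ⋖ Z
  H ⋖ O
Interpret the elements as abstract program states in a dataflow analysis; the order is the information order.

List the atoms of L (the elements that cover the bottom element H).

The atoms are exactly the elements that cover H: E, F, O.

E, F, O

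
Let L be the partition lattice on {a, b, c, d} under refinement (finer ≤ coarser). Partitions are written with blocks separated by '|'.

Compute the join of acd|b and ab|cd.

The join of acd|b and ab|cd merges any blocks that overlap across the partitions, giving abcd.

abcd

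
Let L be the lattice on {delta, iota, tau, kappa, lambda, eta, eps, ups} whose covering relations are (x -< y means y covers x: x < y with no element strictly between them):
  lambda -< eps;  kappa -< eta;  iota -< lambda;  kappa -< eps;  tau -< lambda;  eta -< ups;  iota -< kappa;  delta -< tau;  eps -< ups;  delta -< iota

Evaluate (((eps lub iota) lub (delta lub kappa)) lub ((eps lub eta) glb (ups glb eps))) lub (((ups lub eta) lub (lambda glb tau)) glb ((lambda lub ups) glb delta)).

eps ∨ iota = eps
delta ∨ kappa = kappa
eps ∨ kappa = eps
eps ∨ eta = ups
ups ∧ eps = eps
ups ∧ eps = eps
eps ∨ eps = eps
ups ∨ eta = ups
lambda ∧ tau = tau
ups ∨ tau = ups
lambda ∨ ups = ups
ups ∧ delta = delta
ups ∧ delta = delta
eps ∨ delta = eps

eps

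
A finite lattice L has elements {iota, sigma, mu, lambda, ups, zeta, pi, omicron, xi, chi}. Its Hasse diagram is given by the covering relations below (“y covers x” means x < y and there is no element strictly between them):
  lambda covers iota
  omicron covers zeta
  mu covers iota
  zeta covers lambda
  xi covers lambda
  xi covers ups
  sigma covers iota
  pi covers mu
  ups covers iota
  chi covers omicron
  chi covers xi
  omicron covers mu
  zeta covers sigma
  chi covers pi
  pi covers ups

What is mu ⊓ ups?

Common lower bounds of {mu, ups}: iota.
The greatest among these is iota.

iota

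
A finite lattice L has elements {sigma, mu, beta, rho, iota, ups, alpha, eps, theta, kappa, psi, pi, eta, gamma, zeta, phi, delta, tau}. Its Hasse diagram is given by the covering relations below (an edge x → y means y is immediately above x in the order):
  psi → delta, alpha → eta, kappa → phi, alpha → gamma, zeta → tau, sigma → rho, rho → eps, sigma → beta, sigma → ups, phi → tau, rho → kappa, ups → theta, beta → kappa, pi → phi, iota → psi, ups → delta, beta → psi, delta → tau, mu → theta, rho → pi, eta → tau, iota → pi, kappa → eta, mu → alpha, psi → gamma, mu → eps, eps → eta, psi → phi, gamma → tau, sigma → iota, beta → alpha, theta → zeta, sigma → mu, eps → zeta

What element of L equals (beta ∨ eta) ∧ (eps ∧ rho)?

beta ∨ eta = eta
eps ∧ rho = rho
eta ∧ rho = rho

rho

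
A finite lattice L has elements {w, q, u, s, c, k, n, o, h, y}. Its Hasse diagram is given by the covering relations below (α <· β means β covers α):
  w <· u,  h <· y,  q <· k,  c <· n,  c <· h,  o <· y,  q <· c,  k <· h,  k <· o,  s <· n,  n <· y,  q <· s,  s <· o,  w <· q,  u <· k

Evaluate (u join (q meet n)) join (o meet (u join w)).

k

q ∧ n = q
u ∨ q = k
u ∨ w = u
o ∧ u = u
k ∨ u = k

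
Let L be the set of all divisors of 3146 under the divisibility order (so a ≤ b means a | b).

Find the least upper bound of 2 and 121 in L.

Common upper bounds of {2, 121}: 242, 3146.
The least among these is 242.

242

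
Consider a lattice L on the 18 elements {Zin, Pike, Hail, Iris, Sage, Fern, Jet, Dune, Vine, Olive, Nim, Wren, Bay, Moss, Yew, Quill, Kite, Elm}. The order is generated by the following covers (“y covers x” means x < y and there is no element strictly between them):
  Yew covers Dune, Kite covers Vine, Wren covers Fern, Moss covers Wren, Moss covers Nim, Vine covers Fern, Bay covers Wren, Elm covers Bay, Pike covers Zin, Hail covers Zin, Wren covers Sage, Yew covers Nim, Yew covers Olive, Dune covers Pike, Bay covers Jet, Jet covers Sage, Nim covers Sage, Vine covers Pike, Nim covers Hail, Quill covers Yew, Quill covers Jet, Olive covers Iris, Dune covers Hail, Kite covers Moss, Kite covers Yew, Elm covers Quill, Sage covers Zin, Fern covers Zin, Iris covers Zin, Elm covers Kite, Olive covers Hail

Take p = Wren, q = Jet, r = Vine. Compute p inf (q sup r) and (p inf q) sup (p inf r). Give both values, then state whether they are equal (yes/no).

Wren; Wren; yes

q sup r = Elm, so p inf (q sup r) = Wren inf Elm = Wren.
p inf q = Sage and p inf r = Fern, so (p inf q) sup (p inf r) = Sage sup Fern = Wren.
Equal: yes.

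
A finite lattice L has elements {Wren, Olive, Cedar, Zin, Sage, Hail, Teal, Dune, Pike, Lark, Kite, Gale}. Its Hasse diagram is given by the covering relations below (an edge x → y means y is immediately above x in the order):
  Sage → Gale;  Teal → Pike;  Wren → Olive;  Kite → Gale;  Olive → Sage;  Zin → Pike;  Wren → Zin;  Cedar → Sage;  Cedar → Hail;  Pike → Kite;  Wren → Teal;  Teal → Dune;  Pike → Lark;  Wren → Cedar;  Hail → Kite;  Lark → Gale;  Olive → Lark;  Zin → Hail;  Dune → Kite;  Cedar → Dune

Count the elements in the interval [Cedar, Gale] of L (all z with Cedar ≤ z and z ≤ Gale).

6

The interval [Cedar, Gale] = {Cedar, Dune, Gale, Hail, Kite, Sage}, which has 6 elements.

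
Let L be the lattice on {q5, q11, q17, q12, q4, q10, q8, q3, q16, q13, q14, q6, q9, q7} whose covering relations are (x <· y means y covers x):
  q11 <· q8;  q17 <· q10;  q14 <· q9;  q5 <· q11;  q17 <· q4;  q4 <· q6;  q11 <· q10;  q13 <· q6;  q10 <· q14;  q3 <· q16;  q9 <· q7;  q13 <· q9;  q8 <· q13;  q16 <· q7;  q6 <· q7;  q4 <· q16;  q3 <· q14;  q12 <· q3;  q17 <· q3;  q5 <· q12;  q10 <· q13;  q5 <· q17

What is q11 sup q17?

q10

Common upper bounds of {q11, q17}: q10, q13, q14, q6, q7, q9.
The least among these is q10.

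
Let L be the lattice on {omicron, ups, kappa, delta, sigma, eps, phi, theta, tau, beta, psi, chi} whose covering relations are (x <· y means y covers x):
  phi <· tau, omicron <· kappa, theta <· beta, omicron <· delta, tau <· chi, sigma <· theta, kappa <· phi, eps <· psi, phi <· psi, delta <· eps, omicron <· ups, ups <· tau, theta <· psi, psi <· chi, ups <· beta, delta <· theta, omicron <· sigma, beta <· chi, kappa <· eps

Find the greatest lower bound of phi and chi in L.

Common lower bounds of {phi, chi}: kappa, omicron, phi.
The greatest among these is phi.

phi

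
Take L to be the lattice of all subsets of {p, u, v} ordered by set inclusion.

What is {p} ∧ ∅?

∅

Common lower bounds of {{p}, ∅}: ∅.
The greatest among these is ∅.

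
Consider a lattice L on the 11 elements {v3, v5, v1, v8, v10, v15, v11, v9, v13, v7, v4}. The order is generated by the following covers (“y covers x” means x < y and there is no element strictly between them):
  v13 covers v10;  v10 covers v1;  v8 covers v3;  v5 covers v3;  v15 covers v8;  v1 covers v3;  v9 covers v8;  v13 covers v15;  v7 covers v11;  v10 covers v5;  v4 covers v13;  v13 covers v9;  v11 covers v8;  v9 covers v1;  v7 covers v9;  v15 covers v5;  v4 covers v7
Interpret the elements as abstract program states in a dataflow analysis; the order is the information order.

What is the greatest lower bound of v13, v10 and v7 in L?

Common lower bounds of {v13, v10, v7}: v1, v3.
The greatest among these is v1.

v1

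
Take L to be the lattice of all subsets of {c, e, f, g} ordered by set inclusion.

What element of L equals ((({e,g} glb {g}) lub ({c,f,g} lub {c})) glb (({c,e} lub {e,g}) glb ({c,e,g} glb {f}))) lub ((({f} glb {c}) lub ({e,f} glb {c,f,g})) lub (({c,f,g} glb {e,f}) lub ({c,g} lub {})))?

{e,g} ∧ {g} = {g}
{c,f,g} ∨ {c} = {c,f,g}
{g} ∨ {c,f,g} = {c,f,g}
{c,e} ∨ {e,g} = {c,e,g}
{c,e,g} ∧ {f} = {}
{c,e,g} ∧ {} = {}
{c,f,g} ∧ {} = {}
{f} ∧ {c} = {}
{e,f} ∧ {c,f,g} = {f}
{} ∨ {f} = {f}
{c,f,g} ∧ {e,f} = {f}
{c,g} ∨ {} = {c,g}
{f} ∨ {c,g} = {c,f,g}
{f} ∨ {c,f,g} = {c,f,g}
{} ∨ {c,f,g} = {c,f,g}

{c,f,g}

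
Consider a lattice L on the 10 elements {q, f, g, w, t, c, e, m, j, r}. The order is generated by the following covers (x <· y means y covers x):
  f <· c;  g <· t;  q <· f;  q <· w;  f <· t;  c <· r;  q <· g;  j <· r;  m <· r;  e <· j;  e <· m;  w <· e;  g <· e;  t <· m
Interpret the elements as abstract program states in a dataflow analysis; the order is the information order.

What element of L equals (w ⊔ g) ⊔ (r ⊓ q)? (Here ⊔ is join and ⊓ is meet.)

e

w ∨ g = e
r ∧ q = q
e ∨ q = e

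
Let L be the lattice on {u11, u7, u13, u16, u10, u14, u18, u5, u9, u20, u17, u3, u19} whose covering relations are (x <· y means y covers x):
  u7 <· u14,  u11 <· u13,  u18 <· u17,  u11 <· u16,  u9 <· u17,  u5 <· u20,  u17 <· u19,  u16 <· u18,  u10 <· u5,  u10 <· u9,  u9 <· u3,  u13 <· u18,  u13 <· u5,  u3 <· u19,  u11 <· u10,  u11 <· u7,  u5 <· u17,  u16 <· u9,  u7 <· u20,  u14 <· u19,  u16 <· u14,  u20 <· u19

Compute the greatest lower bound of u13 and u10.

u11

Common lower bounds of {u13, u10}: u11.
The greatest among these is u11.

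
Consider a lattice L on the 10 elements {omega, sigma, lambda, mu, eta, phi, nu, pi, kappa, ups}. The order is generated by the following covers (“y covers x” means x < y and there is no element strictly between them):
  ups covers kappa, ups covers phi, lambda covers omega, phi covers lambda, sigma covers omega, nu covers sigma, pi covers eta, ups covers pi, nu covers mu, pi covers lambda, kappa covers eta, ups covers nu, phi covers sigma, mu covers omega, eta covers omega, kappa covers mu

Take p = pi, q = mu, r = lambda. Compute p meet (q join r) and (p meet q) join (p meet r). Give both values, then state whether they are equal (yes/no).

pi; lambda; no

q join r = ups, so p meet (q join r) = pi meet ups = pi.
p meet q = omega and p meet r = lambda, so (p meet q) join (p meet r) = omega join lambda = lambda.
Equal: no.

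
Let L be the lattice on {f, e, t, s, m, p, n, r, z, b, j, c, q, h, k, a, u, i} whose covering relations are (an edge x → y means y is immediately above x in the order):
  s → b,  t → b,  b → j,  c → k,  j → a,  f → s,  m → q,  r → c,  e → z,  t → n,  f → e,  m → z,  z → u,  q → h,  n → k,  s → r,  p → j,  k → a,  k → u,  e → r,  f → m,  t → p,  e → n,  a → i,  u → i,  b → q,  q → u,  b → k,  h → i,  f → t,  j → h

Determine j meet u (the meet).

Common lower bounds of {j, u}: b, f, s, t.
The greatest among these is b.

b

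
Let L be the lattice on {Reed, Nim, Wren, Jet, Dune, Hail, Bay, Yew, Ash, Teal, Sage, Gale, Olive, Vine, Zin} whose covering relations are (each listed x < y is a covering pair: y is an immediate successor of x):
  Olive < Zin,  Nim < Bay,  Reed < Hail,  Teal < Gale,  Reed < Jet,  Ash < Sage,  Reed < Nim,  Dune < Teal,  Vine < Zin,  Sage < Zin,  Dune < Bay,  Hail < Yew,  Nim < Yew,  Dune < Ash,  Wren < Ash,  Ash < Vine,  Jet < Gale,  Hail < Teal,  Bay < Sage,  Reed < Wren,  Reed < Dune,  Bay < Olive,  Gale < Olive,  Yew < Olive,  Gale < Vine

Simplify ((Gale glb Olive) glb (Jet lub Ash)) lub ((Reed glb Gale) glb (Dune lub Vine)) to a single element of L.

Gale

Gale ∧ Olive = Gale
Jet ∨ Ash = Vine
Gale ∧ Vine = Gale
Reed ∧ Gale = Reed
Dune ∨ Vine = Vine
Reed ∧ Vine = Reed
Gale ∨ Reed = Gale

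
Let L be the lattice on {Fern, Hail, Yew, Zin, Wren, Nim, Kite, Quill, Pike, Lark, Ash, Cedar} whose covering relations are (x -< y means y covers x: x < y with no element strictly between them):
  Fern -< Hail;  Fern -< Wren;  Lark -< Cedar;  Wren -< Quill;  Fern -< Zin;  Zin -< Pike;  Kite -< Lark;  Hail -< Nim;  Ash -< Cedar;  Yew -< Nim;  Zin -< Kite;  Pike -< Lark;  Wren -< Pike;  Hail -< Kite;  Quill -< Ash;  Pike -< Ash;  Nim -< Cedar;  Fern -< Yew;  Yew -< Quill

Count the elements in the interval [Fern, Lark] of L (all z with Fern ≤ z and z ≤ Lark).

7

The interval [Fern, Lark] = {Fern, Hail, Kite, Lark, Pike, Wren, Zin}, which has 7 elements.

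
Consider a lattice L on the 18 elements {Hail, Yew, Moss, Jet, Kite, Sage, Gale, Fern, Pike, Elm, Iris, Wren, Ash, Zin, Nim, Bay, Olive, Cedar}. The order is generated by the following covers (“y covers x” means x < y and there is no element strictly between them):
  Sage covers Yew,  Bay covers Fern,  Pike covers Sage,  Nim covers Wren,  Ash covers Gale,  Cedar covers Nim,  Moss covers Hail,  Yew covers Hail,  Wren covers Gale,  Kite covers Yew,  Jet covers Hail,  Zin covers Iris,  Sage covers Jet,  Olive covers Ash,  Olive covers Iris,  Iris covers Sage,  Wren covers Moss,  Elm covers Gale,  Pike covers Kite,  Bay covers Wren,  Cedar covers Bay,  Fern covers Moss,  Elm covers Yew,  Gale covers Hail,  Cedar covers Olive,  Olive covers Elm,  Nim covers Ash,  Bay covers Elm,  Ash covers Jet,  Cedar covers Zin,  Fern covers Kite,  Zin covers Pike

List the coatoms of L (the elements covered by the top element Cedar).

Bay, Nim, Olive, Zin

The coatoms are exactly the elements covered by Cedar: Bay, Nim, Olive, Zin.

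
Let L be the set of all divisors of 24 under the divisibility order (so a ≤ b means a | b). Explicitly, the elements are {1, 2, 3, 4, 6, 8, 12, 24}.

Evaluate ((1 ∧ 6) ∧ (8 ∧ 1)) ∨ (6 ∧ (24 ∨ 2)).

6

1 ∧ 6 = 1
8 ∧ 1 = 1
1 ∧ 1 = 1
24 ∨ 2 = 24
6 ∧ 24 = 6
1 ∨ 6 = 6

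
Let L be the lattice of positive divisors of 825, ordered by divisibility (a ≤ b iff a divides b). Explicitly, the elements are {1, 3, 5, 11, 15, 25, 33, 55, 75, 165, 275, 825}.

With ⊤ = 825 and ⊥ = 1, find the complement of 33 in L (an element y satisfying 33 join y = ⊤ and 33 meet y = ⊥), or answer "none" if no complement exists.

Need y with 33 ∨ y = 825 and 33 ∧ y = 1.
Checking each element gives: 25.

25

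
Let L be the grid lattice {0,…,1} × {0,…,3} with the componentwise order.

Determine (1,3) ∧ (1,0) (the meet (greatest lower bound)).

Common lower bounds of {(1,3), (1,0)}: (0,0), (1,0).
The greatest among these is (1,0).

(1,0)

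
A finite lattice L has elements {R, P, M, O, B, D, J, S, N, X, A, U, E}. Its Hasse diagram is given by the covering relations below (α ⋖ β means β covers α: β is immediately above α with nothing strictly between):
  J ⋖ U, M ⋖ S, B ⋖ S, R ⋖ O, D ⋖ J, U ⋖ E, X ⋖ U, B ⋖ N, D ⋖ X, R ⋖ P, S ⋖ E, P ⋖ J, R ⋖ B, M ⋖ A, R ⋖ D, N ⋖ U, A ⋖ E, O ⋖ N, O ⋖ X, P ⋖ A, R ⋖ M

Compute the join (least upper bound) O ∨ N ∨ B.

Common upper bounds of {O, N, B}: E, N, U.
The least among these is N.

N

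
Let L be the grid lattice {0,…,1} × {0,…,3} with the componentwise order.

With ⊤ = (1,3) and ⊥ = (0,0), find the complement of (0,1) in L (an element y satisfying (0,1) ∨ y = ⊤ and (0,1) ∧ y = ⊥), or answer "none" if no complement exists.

none

For every candidate y, either (0,1) ∨ y ≠ (1,3) or (0,1) ∧ y ≠ (0,0); no complement exists.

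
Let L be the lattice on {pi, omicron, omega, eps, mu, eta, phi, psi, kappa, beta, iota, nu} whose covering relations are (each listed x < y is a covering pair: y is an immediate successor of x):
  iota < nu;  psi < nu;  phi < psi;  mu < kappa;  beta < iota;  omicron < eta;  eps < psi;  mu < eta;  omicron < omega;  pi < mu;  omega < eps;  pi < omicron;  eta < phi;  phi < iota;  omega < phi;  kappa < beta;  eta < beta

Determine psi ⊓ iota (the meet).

Common lower bounds of {psi, iota}: eta, mu, omega, omicron, phi, pi.
The greatest among these is phi.

phi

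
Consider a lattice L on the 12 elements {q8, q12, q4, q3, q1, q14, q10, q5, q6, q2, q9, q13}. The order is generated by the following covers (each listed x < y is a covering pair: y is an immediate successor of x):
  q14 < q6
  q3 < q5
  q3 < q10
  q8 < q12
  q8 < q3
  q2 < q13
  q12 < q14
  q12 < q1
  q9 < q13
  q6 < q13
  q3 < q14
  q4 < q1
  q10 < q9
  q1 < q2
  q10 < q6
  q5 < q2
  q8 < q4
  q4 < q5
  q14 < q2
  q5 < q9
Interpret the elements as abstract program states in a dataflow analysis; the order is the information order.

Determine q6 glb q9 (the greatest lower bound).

Common lower bounds of {q6, q9}: q10, q3, q8.
The greatest among these is q10.

q10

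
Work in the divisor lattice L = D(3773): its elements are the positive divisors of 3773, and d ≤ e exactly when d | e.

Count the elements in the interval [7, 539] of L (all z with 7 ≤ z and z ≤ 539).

The interval [7, 539] = {49, 539, 7, 77}, which has 4 elements.

4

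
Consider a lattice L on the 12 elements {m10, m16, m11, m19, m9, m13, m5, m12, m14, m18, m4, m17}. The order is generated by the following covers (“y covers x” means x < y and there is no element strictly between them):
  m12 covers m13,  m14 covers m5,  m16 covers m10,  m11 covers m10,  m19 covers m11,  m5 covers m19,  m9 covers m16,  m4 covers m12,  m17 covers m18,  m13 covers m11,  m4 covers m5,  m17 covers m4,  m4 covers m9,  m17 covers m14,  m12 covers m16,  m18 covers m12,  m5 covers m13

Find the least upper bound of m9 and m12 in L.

m4

Common upper bounds of {m9, m12}: m17, m4.
The least among these is m4.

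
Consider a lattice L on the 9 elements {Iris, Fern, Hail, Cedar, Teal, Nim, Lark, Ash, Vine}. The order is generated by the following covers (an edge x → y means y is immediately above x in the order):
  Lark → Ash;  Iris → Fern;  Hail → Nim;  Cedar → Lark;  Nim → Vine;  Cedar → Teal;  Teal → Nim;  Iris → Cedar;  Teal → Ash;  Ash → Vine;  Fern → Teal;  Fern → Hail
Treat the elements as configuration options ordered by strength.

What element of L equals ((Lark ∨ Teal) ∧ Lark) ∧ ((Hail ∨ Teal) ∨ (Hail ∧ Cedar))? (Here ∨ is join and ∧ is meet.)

Cedar

Lark ∨ Teal = Ash
Ash ∧ Lark = Lark
Hail ∨ Teal = Nim
Hail ∧ Cedar = Iris
Nim ∨ Iris = Nim
Lark ∧ Nim = Cedar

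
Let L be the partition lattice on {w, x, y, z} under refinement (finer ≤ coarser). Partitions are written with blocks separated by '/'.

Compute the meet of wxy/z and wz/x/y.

w/x/y/z

The meet (common refinement) of wxy/z and wz/x/y intersects blocks pairwise, giving w/x/y/z.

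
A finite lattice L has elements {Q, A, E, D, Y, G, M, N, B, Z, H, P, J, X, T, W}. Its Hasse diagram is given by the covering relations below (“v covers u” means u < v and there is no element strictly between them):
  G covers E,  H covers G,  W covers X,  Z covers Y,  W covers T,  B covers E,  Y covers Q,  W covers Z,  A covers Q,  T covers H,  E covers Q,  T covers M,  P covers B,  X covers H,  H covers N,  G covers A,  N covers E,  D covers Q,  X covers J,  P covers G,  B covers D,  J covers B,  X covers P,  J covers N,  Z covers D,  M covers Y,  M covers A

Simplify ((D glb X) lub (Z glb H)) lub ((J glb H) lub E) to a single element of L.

D ∧ X = D
Z ∧ H = Q
D ∨ Q = D
J ∧ H = N
N ∨ E = N
D ∨ N = J

J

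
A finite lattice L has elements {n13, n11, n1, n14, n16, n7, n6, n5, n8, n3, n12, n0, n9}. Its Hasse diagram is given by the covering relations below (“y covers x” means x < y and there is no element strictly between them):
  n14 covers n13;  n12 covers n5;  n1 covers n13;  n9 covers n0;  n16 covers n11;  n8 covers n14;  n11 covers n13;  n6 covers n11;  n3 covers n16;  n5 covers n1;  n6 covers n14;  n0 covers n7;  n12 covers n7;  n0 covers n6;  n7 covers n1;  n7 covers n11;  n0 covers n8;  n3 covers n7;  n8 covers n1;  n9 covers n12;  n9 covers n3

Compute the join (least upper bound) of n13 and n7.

Common upper bounds of {n13, n7}: n0, n12, n3, n7, n9.
The least among these is n7.

n7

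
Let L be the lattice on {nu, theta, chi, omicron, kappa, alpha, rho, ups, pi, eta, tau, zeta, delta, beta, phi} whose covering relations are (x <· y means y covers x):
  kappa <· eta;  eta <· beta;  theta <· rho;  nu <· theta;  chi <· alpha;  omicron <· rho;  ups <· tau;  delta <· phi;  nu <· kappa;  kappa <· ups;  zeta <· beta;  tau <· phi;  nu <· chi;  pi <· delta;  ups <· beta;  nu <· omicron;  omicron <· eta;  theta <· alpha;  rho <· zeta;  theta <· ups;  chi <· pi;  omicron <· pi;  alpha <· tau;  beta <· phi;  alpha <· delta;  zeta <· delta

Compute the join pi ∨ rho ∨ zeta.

Common upper bounds of {pi, rho, zeta}: delta, phi.
The least among these is delta.

delta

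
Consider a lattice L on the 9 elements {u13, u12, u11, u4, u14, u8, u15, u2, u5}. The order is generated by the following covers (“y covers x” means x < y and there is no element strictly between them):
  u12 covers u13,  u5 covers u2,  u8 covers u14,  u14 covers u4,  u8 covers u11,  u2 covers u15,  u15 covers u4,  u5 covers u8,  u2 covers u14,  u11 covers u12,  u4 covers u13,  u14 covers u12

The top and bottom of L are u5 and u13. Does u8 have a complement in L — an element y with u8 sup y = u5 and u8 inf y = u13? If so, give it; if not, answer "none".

none

For every candidate y, either u8 ∨ y ≠ u5 or u8 ∧ y ≠ u13; no complement exists.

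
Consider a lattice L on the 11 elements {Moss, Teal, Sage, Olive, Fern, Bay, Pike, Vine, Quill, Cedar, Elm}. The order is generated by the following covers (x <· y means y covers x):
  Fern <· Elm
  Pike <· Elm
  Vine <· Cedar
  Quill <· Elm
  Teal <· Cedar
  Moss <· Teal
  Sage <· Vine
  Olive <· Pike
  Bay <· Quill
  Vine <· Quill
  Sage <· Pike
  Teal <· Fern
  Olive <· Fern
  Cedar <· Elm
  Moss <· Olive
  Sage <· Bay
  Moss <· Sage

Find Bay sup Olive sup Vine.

Common upper bounds of {Bay, Olive, Vine}: Elm.
The least among these is Elm.

Elm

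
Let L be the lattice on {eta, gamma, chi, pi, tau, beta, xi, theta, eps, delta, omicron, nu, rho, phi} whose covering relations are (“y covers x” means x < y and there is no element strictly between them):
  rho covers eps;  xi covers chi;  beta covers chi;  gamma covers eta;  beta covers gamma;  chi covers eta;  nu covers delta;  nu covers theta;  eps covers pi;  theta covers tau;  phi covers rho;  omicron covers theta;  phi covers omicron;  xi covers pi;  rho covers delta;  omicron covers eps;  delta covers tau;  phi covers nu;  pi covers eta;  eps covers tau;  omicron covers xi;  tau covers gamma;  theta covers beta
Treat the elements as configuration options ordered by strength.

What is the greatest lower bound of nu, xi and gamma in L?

Common lower bounds of {nu, xi, gamma}: eta.
The greatest among these is eta.

eta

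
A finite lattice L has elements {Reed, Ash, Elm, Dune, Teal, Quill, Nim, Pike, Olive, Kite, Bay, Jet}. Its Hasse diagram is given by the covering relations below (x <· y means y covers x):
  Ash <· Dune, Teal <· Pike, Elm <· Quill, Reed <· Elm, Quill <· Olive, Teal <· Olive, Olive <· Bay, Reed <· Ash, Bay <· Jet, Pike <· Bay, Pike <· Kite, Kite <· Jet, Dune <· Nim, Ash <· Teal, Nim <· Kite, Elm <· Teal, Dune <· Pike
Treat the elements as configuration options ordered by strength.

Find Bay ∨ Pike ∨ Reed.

Bay

Common upper bounds of {Bay, Pike, Reed}: Bay, Jet.
The least among these is Bay.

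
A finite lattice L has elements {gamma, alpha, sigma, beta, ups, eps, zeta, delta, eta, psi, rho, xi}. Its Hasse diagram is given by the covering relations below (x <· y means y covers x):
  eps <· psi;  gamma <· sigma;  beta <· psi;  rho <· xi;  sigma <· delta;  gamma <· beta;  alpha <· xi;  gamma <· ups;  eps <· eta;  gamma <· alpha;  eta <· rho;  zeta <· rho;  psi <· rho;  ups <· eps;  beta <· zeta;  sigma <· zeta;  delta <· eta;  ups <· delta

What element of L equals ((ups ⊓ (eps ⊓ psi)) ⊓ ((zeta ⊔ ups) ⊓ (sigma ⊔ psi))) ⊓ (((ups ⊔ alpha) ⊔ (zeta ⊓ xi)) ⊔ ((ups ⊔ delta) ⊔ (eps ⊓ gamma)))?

eps ∧ psi = eps
ups ∧ eps = ups
zeta ∨ ups = rho
sigma ∨ psi = rho
rho ∧ rho = rho
ups ∧ rho = ups
ups ∨ alpha = xi
zeta ∧ xi = zeta
xi ∨ zeta = xi
ups ∨ delta = delta
eps ∧ gamma = gamma
delta ∨ gamma = delta
xi ∨ delta = xi
ups ∧ xi = ups

ups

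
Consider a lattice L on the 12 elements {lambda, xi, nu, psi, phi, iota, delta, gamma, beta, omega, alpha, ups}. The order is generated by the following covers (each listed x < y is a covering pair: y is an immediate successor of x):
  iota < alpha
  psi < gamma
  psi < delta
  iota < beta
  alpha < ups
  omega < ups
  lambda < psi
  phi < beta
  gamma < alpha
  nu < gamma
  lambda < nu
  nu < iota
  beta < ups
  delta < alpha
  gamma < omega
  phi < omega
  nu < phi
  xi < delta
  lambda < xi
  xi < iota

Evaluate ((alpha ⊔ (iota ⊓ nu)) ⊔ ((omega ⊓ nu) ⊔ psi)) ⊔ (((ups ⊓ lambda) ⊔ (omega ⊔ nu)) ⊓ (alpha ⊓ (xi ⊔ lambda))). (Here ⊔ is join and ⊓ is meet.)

alpha

iota ∧ nu = nu
alpha ∨ nu = alpha
omega ∧ nu = nu
nu ∨ psi = gamma
alpha ∨ gamma = alpha
ups ∧ lambda = lambda
omega ∨ nu = omega
lambda ∨ omega = omega
xi ∨ lambda = xi
alpha ∧ xi = xi
omega ∧ xi = lambda
alpha ∨ lambda = alpha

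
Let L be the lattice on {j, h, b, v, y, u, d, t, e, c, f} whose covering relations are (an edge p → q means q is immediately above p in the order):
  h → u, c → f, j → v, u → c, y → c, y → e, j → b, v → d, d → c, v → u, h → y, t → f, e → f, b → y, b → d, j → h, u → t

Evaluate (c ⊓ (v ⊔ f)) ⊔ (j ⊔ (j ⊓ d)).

v ∨ f = f
c ∧ f = c
j ∧ d = j
j ∨ j = j
c ∨ j = c

c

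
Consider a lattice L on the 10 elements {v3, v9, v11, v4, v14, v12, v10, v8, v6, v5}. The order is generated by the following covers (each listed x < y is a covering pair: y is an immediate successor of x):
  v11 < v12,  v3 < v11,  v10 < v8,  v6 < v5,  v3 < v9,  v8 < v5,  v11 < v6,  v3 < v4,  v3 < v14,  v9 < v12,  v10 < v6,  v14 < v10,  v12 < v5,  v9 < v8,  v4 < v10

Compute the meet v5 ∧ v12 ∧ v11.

Common lower bounds of {v5, v12, v11}: v11, v3.
The greatest among these is v11.

v11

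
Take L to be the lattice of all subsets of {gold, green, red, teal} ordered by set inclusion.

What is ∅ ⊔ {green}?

{green}

Common upper bounds of {∅, {green}}: {gold,green,red,teal}, {gold,green,red}, {gold,green,teal}, {gold,green}, {green,red,teal}, {green,red}, {green,teal}, {green}.
The least among these is {green}.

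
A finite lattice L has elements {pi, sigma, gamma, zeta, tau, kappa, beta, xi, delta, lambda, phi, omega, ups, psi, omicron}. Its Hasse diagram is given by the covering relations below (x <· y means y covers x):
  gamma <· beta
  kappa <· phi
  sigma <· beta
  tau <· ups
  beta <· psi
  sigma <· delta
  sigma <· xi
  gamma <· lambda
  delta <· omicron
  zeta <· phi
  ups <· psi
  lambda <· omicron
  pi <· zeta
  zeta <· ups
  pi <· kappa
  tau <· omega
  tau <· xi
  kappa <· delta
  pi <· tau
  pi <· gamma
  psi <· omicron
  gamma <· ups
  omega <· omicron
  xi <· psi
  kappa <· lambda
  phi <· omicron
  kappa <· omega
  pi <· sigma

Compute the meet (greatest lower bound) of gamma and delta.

Common lower bounds of {gamma, delta}: pi.
The greatest among these is pi.

pi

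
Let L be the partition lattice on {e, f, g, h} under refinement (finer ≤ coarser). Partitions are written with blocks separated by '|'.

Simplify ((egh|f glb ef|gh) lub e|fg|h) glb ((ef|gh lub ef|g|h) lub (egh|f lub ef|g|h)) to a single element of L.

e|fgh

egh|f ∧ ef|gh = e|f|gh
e|f|gh ∨ e|fg|h = e|fgh
ef|gh ∨ ef|g|h = ef|gh
egh|f ∨ ef|g|h = efgh
ef|gh ∨ efgh = efgh
e|fgh ∧ efgh = e|fgh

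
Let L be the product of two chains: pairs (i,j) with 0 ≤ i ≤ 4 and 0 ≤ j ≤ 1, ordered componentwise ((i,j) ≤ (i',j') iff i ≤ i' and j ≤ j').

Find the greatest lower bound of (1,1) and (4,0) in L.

(1,0)

Common lower bounds of {(1,1), (4,0)}: (0,0), (1,0).
The greatest among these is (1,0).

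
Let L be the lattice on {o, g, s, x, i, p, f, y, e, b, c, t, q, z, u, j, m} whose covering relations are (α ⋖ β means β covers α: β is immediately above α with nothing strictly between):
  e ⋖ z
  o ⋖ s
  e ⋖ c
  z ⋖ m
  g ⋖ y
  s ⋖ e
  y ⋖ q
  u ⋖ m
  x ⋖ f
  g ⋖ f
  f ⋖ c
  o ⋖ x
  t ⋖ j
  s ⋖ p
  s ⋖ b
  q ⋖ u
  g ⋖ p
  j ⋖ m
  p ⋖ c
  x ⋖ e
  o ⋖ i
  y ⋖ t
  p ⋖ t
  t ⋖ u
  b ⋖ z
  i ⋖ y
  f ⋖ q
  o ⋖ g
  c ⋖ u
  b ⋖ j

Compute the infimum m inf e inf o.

o

Common lower bounds of {m, e, o}: o.
The greatest among these is o.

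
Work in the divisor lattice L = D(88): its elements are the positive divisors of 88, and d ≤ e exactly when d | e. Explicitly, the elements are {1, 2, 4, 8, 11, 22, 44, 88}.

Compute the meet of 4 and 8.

In the divisibility order, the meet is the greatest common divisor: gcd(4, 8) = 4.

4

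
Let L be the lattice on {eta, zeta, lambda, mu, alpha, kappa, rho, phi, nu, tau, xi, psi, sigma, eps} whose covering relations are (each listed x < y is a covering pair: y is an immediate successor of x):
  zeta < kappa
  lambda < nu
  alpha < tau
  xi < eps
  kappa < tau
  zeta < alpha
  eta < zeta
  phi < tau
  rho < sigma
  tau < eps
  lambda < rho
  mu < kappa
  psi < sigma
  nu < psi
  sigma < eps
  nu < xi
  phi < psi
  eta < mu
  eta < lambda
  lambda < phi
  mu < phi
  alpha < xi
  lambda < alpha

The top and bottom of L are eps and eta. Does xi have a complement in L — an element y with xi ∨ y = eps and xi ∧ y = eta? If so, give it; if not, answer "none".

mu

Need y with xi ∨ y = eps and xi ∧ y = eta.
Checking each element gives: mu.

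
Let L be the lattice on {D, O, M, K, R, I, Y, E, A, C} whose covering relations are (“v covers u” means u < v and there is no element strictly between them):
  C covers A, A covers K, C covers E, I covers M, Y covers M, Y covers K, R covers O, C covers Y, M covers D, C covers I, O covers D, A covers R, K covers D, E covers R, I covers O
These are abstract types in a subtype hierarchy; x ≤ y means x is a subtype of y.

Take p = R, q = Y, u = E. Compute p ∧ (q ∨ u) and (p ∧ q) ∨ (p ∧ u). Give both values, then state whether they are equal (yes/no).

R; R; yes

q ∨ u = C, so p ∧ (q ∨ u) = R ∧ C = R.
p ∧ q = D and p ∧ u = R, so (p ∧ q) ∨ (p ∧ u) = D ∨ R = R.
Equal: yes.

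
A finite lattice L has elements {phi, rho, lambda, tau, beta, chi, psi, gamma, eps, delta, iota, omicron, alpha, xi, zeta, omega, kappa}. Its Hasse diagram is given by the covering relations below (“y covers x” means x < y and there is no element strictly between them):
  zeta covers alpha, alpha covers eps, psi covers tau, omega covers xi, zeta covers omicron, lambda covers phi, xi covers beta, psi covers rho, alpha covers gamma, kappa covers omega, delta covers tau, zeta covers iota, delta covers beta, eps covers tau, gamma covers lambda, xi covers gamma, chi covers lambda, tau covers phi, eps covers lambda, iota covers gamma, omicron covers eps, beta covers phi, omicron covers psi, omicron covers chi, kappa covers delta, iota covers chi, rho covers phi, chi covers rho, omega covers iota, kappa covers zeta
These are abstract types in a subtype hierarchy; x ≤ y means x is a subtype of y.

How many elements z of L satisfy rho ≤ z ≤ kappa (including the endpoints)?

The interval [rho, kappa] = {chi, iota, kappa, omega, omicron, psi, rho, zeta}, which has 8 elements.

8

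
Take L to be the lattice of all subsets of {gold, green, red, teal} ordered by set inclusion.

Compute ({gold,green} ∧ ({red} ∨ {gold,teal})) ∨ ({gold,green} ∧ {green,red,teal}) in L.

{red} ∨ {gold,teal} = {gold,red,teal}
{gold,green} ∧ {gold,red,teal} = {gold}
{gold,green} ∧ {green,red,teal} = {green}
{gold} ∨ {green} = {gold,green}

{gold,green}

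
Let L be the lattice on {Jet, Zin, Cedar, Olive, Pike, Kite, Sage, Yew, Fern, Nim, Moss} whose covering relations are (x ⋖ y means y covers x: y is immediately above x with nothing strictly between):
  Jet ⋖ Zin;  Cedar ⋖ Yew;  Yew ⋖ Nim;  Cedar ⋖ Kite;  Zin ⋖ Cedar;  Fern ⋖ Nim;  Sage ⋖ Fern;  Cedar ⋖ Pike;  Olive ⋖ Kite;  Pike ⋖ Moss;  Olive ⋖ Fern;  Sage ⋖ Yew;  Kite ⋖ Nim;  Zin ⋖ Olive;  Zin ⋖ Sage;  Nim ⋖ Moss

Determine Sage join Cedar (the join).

Yew

Common upper bounds of {Sage, Cedar}: Moss, Nim, Yew.
The least among these is Yew.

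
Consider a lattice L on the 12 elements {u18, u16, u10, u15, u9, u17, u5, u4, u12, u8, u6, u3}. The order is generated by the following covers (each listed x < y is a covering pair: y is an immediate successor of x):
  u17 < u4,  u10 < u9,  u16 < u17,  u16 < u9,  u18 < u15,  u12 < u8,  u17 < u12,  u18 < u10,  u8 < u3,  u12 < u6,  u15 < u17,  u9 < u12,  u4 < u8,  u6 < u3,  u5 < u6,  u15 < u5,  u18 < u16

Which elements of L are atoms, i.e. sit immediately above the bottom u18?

The atoms are exactly the elements that cover u18: u10, u15, u16.

u10, u15, u16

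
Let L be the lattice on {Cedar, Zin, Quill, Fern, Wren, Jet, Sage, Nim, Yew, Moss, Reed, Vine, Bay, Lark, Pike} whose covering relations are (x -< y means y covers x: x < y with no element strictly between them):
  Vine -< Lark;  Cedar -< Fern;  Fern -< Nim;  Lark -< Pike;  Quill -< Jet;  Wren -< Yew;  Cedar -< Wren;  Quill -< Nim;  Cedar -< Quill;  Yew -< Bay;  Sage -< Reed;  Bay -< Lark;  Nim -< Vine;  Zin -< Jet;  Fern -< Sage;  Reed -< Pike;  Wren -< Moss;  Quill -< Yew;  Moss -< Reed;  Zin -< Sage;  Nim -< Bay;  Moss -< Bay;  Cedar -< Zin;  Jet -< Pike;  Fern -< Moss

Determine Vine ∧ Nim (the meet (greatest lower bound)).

Common lower bounds of {Vine, Nim}: Cedar, Fern, Nim, Quill.
The greatest among these is Nim.

Nim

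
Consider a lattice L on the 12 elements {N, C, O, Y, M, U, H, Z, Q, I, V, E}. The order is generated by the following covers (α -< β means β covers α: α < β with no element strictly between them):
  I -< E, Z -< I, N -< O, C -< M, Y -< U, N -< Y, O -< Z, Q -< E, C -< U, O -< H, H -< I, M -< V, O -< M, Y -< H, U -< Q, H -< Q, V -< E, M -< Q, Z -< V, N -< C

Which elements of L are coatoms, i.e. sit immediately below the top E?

I, Q, V

The coatoms are exactly the elements covered by E: I, Q, V.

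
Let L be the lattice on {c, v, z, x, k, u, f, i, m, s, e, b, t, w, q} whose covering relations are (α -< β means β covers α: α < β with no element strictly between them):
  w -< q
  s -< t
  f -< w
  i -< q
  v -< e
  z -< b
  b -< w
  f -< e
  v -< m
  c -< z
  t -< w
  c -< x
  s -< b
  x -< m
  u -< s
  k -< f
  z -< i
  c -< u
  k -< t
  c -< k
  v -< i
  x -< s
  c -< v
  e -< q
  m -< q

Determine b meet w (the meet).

b

Common lower bounds of {b, w}: b, c, s, u, x, z.
The greatest among these is b.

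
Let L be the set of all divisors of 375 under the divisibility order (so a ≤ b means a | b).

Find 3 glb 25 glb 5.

In the divisibility order, the meet is the greatest common divisor: gcd(3, 25, 5) = 1.

1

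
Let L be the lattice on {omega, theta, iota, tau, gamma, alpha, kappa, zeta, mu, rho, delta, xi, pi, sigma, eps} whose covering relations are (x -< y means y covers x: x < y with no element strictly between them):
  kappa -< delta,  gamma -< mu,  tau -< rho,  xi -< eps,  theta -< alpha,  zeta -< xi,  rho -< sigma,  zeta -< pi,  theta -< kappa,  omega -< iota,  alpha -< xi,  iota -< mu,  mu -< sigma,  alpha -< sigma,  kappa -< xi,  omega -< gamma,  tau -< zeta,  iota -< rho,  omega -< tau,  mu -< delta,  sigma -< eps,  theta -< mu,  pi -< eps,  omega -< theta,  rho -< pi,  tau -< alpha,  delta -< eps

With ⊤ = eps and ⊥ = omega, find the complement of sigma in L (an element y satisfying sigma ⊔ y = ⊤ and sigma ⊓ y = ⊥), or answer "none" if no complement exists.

For every candidate y, either sigma ∨ y ≠ eps or sigma ∧ y ≠ omega; no complement exists.

none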